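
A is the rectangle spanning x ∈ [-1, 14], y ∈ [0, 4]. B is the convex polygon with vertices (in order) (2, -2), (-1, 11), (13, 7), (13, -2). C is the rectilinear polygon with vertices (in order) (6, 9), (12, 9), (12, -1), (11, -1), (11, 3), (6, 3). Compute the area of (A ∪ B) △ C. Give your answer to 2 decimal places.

|A ∪ B| = 146.8077.
|(A ∪ B) ∩ C| = 34.8571.
|(A ∪ B) △ C| = 146.8077 + 40 − 69.7143 = 117.09.

117.09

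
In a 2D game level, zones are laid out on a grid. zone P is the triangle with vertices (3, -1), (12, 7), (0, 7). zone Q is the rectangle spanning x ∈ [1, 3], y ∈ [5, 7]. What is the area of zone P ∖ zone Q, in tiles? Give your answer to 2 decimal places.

|zone P| = 48, |zone P∩zone Q| = 4.
|zone P ∖ zone Q| = |zone P| − |zone P∩zone Q| = 48 − 4 = 44.00.

44.00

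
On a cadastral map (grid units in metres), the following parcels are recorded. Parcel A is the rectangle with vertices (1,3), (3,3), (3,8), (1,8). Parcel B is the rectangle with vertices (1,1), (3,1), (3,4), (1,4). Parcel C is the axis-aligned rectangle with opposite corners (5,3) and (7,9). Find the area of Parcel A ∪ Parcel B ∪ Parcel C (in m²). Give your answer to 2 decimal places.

26.00

By inclusion–exclusion:
Individual areas: |Parcel A| = 10, |Parcel B| = 6, |Parcel C| = 12.
|Parcel A∩Parcel B|: x∈[1,3], y∈[3,4] → 2·1 = 2.
|Parcel A∩Parcel C| = 0 (no overlap).
|Parcel B∩Parcel C| = 0 (no overlap).
|Parcel A∩Parcel B∩Parcel C| = 0.
|Parcel A ∪ Parcel B ∪ Parcel C| = 28 − 2 + 0 = 26.00.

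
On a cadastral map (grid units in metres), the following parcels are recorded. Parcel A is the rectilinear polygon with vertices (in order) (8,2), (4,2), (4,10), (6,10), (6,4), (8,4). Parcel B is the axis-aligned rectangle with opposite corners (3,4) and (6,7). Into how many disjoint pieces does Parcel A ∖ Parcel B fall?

2

Parcel A ∖ Parcel B splits into 2 disjoint pieces (area 8, area 6).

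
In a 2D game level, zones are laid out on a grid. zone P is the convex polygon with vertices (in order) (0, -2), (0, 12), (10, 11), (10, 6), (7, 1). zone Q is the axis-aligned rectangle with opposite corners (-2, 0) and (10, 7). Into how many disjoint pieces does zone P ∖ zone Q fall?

zone P ∖ zone Q splits into 2 disjoint pieces (area 4.6667, area 45).

2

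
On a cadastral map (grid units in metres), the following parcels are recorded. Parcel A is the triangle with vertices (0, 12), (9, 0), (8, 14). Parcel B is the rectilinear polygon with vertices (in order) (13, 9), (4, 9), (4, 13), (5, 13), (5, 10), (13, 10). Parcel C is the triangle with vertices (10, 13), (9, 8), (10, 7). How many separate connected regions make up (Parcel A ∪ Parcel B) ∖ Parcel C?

2

(Parcel A ∪ Parcel B) ∖ Parcel C splits into 2 disjoint pieces (area 57.9786, area 3).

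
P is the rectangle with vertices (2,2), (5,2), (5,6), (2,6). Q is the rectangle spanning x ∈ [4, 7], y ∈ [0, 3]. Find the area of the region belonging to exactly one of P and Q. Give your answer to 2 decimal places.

|P∩Q|: x∈[4,5], y∈[2,3] → 1·1 = 1.
|P △ Q| = |P| + |Q| − 2·|P∩Q| = 12 + 9 − 2 = 19.00.

19.00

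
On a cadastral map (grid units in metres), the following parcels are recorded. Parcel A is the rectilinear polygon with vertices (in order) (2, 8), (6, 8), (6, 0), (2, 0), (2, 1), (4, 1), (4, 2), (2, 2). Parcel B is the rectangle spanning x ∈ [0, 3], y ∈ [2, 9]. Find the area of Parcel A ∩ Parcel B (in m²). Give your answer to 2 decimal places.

The intersection is the polygon with vertices (3,8), (3,2), (2,2), (2,8).
By the shoelace formula its area is 6.00.

6.00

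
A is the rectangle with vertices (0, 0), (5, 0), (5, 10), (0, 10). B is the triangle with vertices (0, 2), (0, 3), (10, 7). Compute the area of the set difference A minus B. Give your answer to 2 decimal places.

|A| = 50, |A∩B| = 3.75.
|A ∖ B| = |A| − |A∩B| = 50 − 3.75 = 46.25.

46.25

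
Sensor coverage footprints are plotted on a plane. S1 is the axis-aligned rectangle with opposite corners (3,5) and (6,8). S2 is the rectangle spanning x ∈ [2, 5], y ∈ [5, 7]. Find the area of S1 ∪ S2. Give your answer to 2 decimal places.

11.00

By inclusion–exclusion:
Individual areas: |S1| = 9, |S2| = 6.
|S1∩S2|: x∈[3,5], y∈[5,7] → 2·2 = 4.
|S1 ∪ S2| = 15 − 4 = 11.00.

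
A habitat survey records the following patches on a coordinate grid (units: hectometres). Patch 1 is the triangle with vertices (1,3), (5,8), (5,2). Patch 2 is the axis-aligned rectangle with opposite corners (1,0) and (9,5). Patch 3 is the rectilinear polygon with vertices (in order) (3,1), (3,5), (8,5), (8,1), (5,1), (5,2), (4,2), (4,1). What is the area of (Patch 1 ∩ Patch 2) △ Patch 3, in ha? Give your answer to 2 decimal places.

16.40

|Patch 1 ∩ Patch 2| = 8.4.
|(Patch 1 ∩ Patch 2) ∩ Patch 3| = 5.5.
|(Patch 1 ∩ Patch 2) △ Patch 3| = 8.4 + 19 − 11 = 16.40.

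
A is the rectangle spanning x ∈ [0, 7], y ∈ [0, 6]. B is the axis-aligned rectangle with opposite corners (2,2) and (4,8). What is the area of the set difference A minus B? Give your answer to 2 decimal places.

|A∩B|: x∈[2,4], y∈[2,6] → 2·4 = 8.
|A| = 42.
|A ∖ B| = |A| − |A∩B| = 42 − 8 = 34.00.

34.00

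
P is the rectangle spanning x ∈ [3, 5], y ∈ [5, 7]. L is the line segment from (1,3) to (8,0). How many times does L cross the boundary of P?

0

The segment lies entirely outside P and never meets its boundary.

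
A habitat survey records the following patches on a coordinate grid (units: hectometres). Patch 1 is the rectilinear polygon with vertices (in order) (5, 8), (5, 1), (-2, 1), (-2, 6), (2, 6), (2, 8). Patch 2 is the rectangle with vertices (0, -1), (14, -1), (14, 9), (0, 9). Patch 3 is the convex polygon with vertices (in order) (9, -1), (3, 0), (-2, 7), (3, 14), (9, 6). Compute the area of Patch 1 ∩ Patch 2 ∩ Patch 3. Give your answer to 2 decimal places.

The intersection is the polygon with vertices (2.286,1), (0,4.2), (0,6), (2,6), (2,8), (5,8), (5,1).
By the shoelace formula its area is 27.34.

27.34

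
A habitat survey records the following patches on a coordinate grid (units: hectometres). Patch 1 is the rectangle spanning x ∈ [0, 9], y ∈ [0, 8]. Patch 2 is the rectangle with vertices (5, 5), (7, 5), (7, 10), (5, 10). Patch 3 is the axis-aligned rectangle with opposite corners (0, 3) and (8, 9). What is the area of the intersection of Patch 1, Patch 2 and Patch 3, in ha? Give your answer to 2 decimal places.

6.00

The intersection is the polygon with vertices (7,5), (5,5), (5,8), (7,8).
By the shoelace formula its area is 6.00.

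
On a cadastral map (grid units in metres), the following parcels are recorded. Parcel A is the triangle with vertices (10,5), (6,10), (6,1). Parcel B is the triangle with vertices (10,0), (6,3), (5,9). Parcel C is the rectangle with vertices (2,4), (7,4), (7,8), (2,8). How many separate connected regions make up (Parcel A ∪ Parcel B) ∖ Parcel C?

(Parcel A ∪ Parcel B) ∖ Parcel C splits into 2 disjoint pieces (area 16.7619, area 0.1944).

2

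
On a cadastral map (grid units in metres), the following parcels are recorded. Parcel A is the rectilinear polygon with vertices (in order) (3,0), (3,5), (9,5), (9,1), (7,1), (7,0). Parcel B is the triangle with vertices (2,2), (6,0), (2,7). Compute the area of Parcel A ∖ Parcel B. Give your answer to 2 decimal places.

|Parcel A| = 28, |Parcel A∩Parcel B| = 5.6071.
|Parcel A ∖ Parcel B| = |Parcel A| − |Parcel A∩Parcel B| = 28 − 5.6071 = 22.39.

22.39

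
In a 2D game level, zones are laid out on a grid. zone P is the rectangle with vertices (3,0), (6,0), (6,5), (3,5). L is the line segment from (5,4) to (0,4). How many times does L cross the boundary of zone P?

1

The segment meets the boundary at (3,4).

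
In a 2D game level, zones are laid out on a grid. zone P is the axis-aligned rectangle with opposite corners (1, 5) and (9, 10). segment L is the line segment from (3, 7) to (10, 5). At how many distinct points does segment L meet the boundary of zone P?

The segment meets the boundary at (9,5.286).

1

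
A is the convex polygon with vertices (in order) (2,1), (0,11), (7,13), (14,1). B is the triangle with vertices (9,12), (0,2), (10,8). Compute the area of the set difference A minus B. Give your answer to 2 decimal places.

|A| = 109, |A∩B| = 20.0701.
|A ∖ B| = |A| − |A∩B| = 109 − 20.0701 = 88.93.

88.93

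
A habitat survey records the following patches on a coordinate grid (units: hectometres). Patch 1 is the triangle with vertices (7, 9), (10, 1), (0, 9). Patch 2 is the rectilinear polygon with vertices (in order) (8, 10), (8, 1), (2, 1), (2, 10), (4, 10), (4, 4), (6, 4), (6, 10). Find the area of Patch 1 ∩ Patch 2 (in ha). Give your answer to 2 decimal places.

14.67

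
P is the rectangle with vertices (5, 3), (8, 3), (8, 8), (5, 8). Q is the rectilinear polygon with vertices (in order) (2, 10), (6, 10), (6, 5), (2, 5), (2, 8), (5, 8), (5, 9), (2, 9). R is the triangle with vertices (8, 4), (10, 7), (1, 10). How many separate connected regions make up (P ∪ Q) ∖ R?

(P ∪ Q) ∖ R splits into 4 disjoint pieces (area 0.1667, area 14.6667, area 3.8333, area 0.0119).

4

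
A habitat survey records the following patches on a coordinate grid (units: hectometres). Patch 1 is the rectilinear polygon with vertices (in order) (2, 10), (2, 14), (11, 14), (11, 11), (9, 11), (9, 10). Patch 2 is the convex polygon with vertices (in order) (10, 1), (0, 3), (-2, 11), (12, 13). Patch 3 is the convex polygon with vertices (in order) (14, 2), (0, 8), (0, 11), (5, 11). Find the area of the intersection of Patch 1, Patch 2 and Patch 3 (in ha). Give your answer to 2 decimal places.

The intersection is the polygon with vertices (2,10), (2,11), (5,11), (6,10).
By the shoelace formula its area is 3.50.

3.50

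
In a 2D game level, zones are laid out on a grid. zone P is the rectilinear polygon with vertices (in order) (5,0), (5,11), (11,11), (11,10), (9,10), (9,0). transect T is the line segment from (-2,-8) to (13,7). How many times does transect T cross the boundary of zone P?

The segment meets the boundary at (9,3), (6,0).

2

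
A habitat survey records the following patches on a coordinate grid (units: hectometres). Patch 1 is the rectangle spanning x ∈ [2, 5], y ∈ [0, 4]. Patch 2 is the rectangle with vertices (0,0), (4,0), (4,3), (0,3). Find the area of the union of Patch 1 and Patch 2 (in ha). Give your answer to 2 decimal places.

By inclusion–exclusion:
Individual areas: |Patch 1| = 12, |Patch 2| = 12.
|Patch 1∩Patch 2|: x∈[2,4], y∈[0,3] → 2·3 = 6.
|Patch 1 ∪ Patch 2| = 24 − 6 = 18.00.

18.00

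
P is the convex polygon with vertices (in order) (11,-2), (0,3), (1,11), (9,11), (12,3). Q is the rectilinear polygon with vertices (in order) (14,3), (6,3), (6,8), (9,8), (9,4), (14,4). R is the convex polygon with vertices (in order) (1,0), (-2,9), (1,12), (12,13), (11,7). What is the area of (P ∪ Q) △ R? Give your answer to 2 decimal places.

|P ∪ Q| = 112.1875.
|(P ∪ Q) ∩ R| = 71.352.
|(P ∪ Q) △ R| = 112.1875 + 110.5 − 142.7039 = 79.98.

79.98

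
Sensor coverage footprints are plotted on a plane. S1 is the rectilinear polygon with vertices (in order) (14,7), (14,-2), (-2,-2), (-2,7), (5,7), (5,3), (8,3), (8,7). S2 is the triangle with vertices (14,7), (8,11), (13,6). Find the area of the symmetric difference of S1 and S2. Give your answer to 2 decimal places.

135.00

|S1| = 132, |S2| = 5, |S1∩S2| = 1.
|S1 △ S2| = |S1| + |S2| − 2·|S1∩S2| = 132 + 5 − 2 = 135.00.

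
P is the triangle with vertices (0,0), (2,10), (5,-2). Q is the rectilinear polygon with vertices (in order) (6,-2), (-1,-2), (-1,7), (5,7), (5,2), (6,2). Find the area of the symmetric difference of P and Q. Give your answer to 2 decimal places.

35.05

|P| = 27, |Q| = 58, |P∩Q| = 24.975.
|P △ Q| = |P| + |Q| − 2·|P∩Q| = 27 + 58 − 49.95 = 35.05.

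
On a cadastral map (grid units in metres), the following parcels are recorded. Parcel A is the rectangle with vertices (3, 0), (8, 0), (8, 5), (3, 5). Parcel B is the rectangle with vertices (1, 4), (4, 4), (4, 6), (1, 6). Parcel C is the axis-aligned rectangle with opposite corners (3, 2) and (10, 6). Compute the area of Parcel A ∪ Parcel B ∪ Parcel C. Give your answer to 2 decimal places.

By inclusion–exclusion:
Individual areas: |Parcel A| = 25, |Parcel B| = 6, |Parcel C| = 28.
|Parcel A∩Parcel B|: x∈[3,4], y∈[4,5] → 1·1 = 1.
|Parcel A∩Parcel C|: x∈[3,8], y∈[2,5] → 5·3 = 15.
|Parcel B∩Parcel C|: x∈[3,4], y∈[4,6] → 1·2 = 2.
|Parcel A∩Parcel B∩Parcel C| = 1.
|Parcel A ∪ Parcel B ∪ Parcel C| = 59 − 18 + 1 = 42.00.

42.00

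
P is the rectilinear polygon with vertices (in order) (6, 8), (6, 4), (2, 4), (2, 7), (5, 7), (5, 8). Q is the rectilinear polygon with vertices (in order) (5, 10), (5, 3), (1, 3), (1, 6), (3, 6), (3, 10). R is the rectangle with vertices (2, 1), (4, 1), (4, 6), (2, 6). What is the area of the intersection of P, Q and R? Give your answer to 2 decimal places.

The intersection is the polygon with vertices (2,6), (3,6), (4,6), (4,4), (2,4).
By the shoelace formula its area is 4.00.

4.00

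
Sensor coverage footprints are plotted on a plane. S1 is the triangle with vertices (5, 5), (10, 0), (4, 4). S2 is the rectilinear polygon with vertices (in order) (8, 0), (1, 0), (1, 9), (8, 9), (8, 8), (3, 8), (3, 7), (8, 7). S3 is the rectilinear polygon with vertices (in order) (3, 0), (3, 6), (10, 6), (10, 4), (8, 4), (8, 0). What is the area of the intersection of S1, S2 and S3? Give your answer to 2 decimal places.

The intersection is the polygon with vertices (8,1.333), (4,4), (5,5), (8,2).
By the shoelace formula its area is 4.33.

4.33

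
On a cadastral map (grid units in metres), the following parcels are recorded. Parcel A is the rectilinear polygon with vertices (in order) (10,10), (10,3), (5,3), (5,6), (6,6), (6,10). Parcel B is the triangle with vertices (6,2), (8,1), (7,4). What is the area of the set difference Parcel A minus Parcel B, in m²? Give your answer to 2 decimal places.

30.58

|Parcel A| = 31, |Parcel A∩Parcel B| = 0.4167.
|Parcel A ∖ Parcel B| = |Parcel A| − |Parcel A∩Parcel B| = 31 − 0.4167 = 30.58.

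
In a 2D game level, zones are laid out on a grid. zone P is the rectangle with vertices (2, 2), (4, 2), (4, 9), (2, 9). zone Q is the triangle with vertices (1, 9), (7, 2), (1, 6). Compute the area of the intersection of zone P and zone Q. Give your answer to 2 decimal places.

4.00

The intersection is the polygon with vertices (4,4), (2,5.333), (2,7.833), (4,5.5).
By the shoelace formula its area is 4.00.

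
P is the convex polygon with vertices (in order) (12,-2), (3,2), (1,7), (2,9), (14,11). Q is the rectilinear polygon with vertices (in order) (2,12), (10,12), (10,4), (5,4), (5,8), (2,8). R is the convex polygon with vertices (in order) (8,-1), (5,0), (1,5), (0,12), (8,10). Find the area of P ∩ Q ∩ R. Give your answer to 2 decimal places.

The intersection is the polygon with vertices (5,4), (5,8), (2,8), (2,9), (8,10), (8,10), (8,4).
By the shoelace formula its area is 21.00.

21.00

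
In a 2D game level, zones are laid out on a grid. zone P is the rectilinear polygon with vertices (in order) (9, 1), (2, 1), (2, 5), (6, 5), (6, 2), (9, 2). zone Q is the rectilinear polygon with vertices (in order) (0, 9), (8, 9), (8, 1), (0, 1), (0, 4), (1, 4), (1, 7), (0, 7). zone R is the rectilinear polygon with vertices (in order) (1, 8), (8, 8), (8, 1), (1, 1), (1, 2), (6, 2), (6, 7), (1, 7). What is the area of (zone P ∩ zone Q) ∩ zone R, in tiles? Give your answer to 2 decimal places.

6.00

|zone P ∩ zone Q| = 18.
|(zone P ∩ zone Q) ∩ zone R| = 6.00.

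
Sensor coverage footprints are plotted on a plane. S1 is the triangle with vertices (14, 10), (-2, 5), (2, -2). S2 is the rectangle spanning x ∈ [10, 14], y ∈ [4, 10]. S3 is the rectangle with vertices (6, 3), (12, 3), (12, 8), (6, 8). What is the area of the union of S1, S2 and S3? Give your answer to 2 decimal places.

By inclusion–exclusion:
Individual areas: |S1| = 66, |S2| = 24, |S3| = 30.
|S1∩S2| = 5.5.
|S1∩S3| = 17.1.
|S2∩S3|: x∈[10,12], y∈[4,8] → 2·4 = 8.
|S1∩S2∩S3| = 2.
|S1 ∪ S2 ∪ S3| = 120 − 30.6 + 2 = 91.40.

91.40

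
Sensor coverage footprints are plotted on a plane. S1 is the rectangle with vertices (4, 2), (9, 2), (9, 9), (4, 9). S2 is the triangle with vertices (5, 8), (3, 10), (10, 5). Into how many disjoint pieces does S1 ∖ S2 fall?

2

S1 ∖ S2 splits into 2 disjoint pieces (area 25.7, area 7.5571).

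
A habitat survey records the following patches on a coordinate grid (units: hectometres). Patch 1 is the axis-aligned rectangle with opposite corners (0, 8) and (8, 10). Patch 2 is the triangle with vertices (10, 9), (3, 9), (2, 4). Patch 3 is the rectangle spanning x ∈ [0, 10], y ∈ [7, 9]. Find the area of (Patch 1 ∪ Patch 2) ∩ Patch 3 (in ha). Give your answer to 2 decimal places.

14.10

The region (Patch 1 ∪ Patch 2) ∩ Patch 3 is the polygon with vertices (0,9), (8,9), (10,9), (6.8,7), (2.6,7), (2.8,8), (0,8).
By the shoelace formula its area is 14.10.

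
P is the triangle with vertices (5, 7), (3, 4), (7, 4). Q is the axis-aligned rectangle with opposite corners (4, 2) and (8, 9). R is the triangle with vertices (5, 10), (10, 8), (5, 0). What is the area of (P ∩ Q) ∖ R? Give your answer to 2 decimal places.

|P ∩ Q| = 5.25.
|(P ∩ Q) ∩ R| = 3.
|(P ∩ Q) ∖ R| = 5.25 − 3 = 2.25.

2.25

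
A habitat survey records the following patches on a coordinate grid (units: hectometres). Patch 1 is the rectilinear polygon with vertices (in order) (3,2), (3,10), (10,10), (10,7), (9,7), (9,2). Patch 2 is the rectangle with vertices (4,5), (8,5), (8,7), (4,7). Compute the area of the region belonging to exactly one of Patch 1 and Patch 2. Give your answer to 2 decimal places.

|Patch 1| = 51, |Patch 2| = 8, |Patch 1∩Patch 2| = 8.
|Patch 1 △ Patch 2| = |Patch 1| + |Patch 2| − 2·|Patch 1∩Patch 2| = 51 + 8 − 16 = 43.00.

43.00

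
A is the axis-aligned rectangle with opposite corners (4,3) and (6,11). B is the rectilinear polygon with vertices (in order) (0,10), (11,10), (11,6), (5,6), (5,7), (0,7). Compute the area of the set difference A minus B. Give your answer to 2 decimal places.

9.00

|A| = 16, |A∩B| = 7.
|A ∖ B| = |A| − |A∩B| = 16 − 7 = 9.00.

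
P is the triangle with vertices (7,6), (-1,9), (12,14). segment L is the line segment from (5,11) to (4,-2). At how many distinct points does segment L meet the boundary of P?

The segment meets the boundary at (4.682,6.869).

1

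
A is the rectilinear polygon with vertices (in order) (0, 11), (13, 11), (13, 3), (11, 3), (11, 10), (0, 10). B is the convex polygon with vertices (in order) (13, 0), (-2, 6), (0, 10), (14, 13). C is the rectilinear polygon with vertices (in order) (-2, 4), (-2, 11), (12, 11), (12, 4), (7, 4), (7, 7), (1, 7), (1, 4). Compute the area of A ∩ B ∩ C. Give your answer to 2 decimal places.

15.67

The intersection is the polygon with vertices (11,10), (0,10), (4.667,11), (12,11), (12,4), (11,4).
By the shoelace formula its area is 15.67.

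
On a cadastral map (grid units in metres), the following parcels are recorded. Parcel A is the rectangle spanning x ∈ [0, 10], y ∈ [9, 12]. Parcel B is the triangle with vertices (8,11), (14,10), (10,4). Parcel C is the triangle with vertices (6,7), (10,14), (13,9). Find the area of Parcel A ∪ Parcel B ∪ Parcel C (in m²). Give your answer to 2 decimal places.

55.02

By inclusion–exclusion:
Individual areas: |Parcel A| = 30, |Parcel B| = 20, |Parcel C| = 20.5.
|Parcel A∩Parcel B| = 3.0952.
|Parcel A∩Parcel C| = 6.
|Parcel B∩Parcel C| = 9.4404.
|Parcel A∩Parcel B∩Parcel C| = 3.0538.
|Parcel A ∪ Parcel B ∪ Parcel C| = 70.5 − 18.5357 + 3.0538 = 55.02.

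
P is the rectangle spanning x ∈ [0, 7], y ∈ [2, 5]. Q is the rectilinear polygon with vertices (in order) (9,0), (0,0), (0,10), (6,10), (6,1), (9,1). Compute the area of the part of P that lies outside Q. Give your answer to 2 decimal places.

|P| = 21, |P∩Q| = 18.
|P ∖ Q| = |P| − |P∩Q| = 21 − 18 = 3.00.

3.00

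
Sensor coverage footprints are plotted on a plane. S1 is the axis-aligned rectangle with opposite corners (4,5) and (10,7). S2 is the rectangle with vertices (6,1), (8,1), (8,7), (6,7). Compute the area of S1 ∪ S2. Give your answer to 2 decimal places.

20.00

By inclusion–exclusion:
Individual areas: |S1| = 12, |S2| = 12.
|S1∩S2|: x∈[6,8], y∈[5,7] → 2·2 = 4.
|S1 ∪ S2| = 24 − 4 = 20.00.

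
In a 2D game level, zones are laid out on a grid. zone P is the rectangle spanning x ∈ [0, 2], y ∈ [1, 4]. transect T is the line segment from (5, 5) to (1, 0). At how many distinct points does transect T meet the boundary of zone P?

The segment meets the boundary at (1.8,1), (2,1.25).

2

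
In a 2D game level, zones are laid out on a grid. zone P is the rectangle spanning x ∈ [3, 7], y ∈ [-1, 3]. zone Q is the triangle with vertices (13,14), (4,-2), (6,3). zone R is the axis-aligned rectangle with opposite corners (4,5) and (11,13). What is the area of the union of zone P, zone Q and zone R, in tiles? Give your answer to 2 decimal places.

73.97

By inclusion–exclusion:
Individual areas: |zone P| = 16, |zone Q| = 6.5, |zone R| = 56.
|zone P∩zone Q| = 1.95.
|zone P∩zone R| = 0 (no overlap).
|zone Q∩zone R| = 2.5788.
|zone P∩zone Q∩zone R| = 0.
|zone P ∪ zone Q ∪ zone R| = 78.5 − 4.5288 + 0 = 73.97.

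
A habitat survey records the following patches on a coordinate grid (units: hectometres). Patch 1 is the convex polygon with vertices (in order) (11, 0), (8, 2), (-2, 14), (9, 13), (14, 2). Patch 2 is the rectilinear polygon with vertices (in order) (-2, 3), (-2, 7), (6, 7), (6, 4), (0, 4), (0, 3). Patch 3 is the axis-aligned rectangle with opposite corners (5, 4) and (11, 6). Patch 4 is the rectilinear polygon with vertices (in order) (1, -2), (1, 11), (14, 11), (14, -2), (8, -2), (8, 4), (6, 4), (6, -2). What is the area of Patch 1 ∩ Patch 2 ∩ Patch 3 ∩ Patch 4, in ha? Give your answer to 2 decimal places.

The intersection is the polygon with vertices (5,5.6), (5,6), (6,6), (6,4.4).
By the shoelace formula its area is 1.00.

1.00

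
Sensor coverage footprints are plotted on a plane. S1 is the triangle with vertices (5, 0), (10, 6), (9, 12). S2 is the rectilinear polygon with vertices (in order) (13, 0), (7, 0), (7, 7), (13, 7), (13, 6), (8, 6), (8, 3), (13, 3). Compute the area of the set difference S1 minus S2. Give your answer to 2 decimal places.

|S1| = 18, |S1∩S2| = 5.75.
|S1 ∖ S2| = |S1| − |S1∩S2| = 18 − 5.75 = 12.25.

12.25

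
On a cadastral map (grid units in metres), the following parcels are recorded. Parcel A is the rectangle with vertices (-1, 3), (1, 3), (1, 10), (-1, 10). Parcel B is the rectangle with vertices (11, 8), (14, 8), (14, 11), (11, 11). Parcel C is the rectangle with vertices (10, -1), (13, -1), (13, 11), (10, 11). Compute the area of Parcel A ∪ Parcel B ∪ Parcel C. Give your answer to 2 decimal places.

53.00

By inclusion–exclusion:
Individual areas: |Parcel A| = 14, |Parcel B| = 9, |Parcel C| = 36.
|Parcel A∩Parcel B| = 0 (no overlap).
|Parcel A∩Parcel C| = 0 (no overlap).
|Parcel B∩Parcel C|: x∈[11,13], y∈[8,11] → 2·3 = 6.
|Parcel A∩Parcel B∩Parcel C| = 0.
|Parcel A ∪ Parcel B ∪ Parcel C| = 59 − 6 + 0 = 53.00.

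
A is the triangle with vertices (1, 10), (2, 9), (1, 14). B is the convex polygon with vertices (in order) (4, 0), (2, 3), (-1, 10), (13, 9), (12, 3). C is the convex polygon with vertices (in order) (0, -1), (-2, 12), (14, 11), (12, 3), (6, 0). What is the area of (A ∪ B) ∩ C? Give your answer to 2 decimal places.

93.75

|A ∪ B| = 94.2302.
|(A ∪ B) ∩ C| = 93.75.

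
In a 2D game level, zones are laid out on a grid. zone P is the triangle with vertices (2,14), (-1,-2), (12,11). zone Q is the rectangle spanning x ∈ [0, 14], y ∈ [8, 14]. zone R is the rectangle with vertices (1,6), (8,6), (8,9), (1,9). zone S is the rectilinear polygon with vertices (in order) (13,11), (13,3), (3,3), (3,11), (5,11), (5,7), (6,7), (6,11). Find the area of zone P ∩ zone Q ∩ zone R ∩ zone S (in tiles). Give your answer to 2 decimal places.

4.00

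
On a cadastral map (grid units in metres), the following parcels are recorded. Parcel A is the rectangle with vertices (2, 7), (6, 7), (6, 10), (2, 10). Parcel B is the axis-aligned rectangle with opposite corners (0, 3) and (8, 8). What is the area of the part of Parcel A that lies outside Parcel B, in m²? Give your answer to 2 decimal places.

|Parcel A∩Parcel B|: x∈[2,6], y∈[7,8] → 4·1 = 4.
|Parcel A| = 12.
|Parcel A ∖ Parcel B| = |Parcel A| − |Parcel A∩Parcel B| = 12 − 4 = 8.00.

8.00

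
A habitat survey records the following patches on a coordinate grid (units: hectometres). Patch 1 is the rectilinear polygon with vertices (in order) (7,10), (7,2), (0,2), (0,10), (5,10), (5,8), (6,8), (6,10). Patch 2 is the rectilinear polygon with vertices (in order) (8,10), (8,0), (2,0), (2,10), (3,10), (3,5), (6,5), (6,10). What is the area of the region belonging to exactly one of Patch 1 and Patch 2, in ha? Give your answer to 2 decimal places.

|Patch 1| = 54, |Patch 2| = 45, |Patch 1∩Patch 2| = 25.
|Patch 1 △ Patch 2| = |Patch 1| + |Patch 2| − 2·|Patch 1∩Patch 2| = 54 + 45 − 50 = 49.00.

49.00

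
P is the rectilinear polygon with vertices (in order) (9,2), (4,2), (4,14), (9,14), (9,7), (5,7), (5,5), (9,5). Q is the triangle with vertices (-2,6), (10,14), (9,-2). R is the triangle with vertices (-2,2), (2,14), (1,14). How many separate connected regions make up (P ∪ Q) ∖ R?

2

(P ∪ Q) ∖ R splits into 2 disjoint pieces (area 102.3844, area 0.7077).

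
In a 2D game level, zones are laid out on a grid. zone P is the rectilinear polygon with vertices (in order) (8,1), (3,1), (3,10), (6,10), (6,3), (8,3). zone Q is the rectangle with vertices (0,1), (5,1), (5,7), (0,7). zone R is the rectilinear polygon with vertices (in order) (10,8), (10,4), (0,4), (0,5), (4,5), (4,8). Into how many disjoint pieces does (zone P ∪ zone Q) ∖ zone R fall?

2

(zone P ∪ zone Q) ∖ zone R splits into 2 disjoint pieces (area 22, area 15).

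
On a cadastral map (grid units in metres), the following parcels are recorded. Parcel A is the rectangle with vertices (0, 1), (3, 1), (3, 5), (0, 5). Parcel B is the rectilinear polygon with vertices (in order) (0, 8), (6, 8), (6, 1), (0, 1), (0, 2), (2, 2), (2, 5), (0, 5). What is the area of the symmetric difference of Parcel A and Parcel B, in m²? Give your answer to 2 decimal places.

|Parcel A| = 12, |Parcel B| = 36, |Parcel A∩Parcel B| = 6.
|Parcel A △ Parcel B| = |Parcel A| + |Parcel B| − 2·|Parcel A∩Parcel B| = 12 + 36 − 12 = 36.00.

36.00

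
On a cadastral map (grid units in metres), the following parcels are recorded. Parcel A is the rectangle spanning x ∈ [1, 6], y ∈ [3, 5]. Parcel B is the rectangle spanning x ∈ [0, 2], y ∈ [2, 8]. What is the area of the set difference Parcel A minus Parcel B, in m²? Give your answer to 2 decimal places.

8.00

|Parcel A∩Parcel B|: x∈[1,2], y∈[3,5] → 1·2 = 2.
|Parcel A| = 10.
|Parcel A ∖ Parcel B| = |Parcel A| − |Parcel A∩Parcel B| = 10 − 2 = 8.00.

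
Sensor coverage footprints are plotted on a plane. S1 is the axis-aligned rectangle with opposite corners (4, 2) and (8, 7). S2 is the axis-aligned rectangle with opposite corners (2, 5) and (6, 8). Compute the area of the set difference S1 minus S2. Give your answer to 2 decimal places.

16.00

|S1∩S2|: x∈[4,6], y∈[5,7] → 2·2 = 4.
|S1| = 20.
|S1 ∖ S2| = |S1| − |S1∩S2| = 20 − 4 = 16.00.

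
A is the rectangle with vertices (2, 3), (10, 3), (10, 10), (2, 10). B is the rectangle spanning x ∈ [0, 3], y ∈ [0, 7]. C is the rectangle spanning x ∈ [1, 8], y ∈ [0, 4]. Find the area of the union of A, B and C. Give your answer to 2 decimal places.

By inclusion–exclusion:
Individual areas: |A| = 56, |B| = 21, |C| = 28.
|A∩B|: x∈[2,3], y∈[3,7] → 1·4 = 4.
|A∩C|: x∈[2,8], y∈[3,4] → 6·1 = 6.
|B∩C|: x∈[1,3], y∈[0,4] → 2·4 = 8.
|A∩B∩C| = 1.
|A ∪ B ∪ C| = 105 − 18 + 1 = 88.00.

88.00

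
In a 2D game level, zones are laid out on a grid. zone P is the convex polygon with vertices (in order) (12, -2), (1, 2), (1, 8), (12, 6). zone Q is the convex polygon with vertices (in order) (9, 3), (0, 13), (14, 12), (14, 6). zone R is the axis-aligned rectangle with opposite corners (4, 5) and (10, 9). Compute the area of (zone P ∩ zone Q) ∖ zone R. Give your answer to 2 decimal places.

|zone P ∩ zone Q| = 13.8815.
|(zone P ∩ zone Q) ∩ zone R| = 6.4179.
|(zone P ∩ zone Q) ∖ zone R| = 13.8815 − 6.4179 = 7.46.

7.46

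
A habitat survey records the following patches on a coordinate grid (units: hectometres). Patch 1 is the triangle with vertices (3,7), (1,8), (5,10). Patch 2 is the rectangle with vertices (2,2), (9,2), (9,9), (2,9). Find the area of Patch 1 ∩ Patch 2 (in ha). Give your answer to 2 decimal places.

2.83

The intersection is the polygon with vertices (2,7.5), (2,8.5), (3,9), (4.333,9), (3,7).
By the shoelace formula its area is 2.83.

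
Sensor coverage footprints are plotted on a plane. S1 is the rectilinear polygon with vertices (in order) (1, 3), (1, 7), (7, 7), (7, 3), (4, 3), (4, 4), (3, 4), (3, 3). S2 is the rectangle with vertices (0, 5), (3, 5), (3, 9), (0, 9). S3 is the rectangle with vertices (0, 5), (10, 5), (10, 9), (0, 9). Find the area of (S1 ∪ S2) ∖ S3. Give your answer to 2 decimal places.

11.00

|S1 ∪ S2| = 31.
|(S1 ∪ S2) ∩ S3| = 20.
|(S1 ∪ S2) ∖ S3| = 31 − 20 = 11.00.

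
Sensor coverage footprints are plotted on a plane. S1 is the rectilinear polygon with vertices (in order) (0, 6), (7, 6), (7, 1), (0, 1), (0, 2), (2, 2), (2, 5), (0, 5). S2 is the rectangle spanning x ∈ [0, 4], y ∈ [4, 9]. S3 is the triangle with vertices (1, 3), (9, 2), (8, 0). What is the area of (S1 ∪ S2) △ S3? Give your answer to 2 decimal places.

41.64

|S1 ∪ S2| = 43.
|(S1 ∪ S2) ∩ S3| = 4.9315.
|(S1 ∪ S2) △ S3| = 43 + 8.5 − 9.8631 = 41.64.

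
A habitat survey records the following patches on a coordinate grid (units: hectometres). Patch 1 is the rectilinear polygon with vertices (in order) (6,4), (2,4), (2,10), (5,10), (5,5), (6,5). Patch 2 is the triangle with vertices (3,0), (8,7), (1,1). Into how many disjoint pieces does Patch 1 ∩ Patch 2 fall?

1

Patch 1 ∩ Patch 2 is a single connected region.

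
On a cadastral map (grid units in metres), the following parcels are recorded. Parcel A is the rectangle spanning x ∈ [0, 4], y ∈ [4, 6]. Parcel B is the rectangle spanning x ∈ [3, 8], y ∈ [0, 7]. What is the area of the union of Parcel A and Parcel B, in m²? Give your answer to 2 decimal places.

41.00

By inclusion–exclusion:
Individual areas: |Parcel A| = 8, |Parcel B| = 35.
|Parcel A∩Parcel B|: x∈[3,4], y∈[4,6] → 1·2 = 2.
|Parcel A ∪ Parcel B| = 43 − 2 = 41.00.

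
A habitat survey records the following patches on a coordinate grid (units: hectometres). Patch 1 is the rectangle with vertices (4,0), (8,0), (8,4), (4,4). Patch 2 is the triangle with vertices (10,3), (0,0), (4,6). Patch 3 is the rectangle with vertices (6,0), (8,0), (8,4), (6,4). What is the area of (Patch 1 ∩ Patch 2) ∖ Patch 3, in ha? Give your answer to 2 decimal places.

|Patch 1 ∩ Patch 2| = 8.8.
|(Patch 1 ∩ Patch 2) ∩ Patch 3| = 3.8.
|(Patch 1 ∩ Patch 2) ∖ Patch 3| = 8.8 − 3.8 = 5.00.

5.00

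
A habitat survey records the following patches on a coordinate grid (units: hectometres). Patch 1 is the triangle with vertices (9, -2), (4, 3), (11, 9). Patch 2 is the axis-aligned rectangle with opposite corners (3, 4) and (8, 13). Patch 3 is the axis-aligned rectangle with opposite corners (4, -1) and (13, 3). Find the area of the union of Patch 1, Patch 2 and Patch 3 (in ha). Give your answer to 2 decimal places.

By inclusion–exclusion:
Individual areas: |Patch 1| = 32.5, |Patch 2| = 45, |Patch 3| = 36.
|Patch 1∩Patch 2| = 3.4405.
|Patch 1∩Patch 3| = 14.1818.
|Patch 2∩Patch 3| = 0 (no overlap).
|Patch 1∩Patch 2∩Patch 3| = 0.
|Patch 1 ∪ Patch 2 ∪ Patch 3| = 113.5 − 17.6223 + 0 = 95.88.

95.88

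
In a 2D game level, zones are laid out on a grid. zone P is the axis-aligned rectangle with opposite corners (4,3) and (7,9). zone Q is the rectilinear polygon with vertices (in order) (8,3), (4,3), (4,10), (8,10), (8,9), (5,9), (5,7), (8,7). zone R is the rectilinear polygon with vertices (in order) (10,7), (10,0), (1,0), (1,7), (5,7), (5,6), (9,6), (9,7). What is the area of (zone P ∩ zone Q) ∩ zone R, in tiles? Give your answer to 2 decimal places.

10.00

The region (zone P ∩ zone Q) ∩ zone R is the polygon with vertices (4,3), (4,7), (5,7), (5,6), (7,6), (7,3).
By the shoelace formula its area is 10.00.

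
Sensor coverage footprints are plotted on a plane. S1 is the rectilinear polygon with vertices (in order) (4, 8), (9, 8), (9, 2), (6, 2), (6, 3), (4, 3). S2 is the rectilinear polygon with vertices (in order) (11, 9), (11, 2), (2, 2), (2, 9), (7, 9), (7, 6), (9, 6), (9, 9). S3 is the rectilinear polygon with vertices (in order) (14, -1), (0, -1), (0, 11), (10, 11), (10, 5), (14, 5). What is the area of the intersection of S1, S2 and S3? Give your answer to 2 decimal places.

24.00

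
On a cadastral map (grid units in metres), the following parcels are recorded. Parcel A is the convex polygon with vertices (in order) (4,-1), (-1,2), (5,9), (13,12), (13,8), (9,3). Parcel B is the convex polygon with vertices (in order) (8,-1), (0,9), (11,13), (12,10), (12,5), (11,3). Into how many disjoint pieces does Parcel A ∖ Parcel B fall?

2

Parcel A ∖ Parcel B splits into 2 disjoint pieces (area 25.1407, area 4.8287).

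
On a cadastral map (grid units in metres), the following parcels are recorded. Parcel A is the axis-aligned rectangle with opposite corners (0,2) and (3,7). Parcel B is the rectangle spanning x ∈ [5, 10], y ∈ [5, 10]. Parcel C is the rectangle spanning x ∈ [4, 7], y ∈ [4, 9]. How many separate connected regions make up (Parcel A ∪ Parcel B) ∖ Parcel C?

(Parcel A ∪ Parcel B) ∖ Parcel C splits into 2 disjoint pieces (area 15, area 17).

2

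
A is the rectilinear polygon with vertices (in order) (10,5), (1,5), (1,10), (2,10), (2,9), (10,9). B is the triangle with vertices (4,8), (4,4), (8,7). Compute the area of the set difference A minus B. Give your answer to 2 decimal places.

29.67

|A| = 37, |A∩B| = 7.3333.
|A ∖ B| = |A| − |A∩B| = 37 − 7.3333 = 29.67.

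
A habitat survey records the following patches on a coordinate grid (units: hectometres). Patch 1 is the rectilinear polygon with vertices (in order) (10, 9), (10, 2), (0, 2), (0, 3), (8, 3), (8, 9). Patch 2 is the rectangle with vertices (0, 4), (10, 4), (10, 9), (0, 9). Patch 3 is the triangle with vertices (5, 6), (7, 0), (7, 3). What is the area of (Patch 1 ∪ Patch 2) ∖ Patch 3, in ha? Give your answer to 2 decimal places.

60.50

|Patch 1 ∪ Patch 2| = 62.
|(Patch 1 ∪ Patch 2) ∩ Patch 3| = 1.5.
|(Patch 1 ∪ Patch 2) ∖ Patch 3| = 62 − 1.5 = 60.50.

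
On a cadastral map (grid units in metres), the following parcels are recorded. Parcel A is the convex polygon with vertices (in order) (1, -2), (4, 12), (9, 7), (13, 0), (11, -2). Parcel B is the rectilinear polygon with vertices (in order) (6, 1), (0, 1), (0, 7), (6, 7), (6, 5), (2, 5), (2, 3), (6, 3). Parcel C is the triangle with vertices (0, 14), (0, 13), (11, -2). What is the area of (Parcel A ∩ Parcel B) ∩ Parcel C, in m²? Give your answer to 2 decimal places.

The region (Parcel A ∩ Parcel B) ∩ Parcel C is the polygon with vertices (4.812,7), (6,5.273), (6,5), (5.867,5), (4.4,7).
By the shoelace formula its area is 0.71.

0.71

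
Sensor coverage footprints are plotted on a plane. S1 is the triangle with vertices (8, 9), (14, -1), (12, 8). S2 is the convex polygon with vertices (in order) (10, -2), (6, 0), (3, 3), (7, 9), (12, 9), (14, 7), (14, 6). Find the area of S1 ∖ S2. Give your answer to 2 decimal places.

|S1| = 17, |S1∩S2| = 14.0874.
|S1 ∖ S2| = |S1| − |S1∩S2| = 17 − 14.0874 = 2.91.

2.91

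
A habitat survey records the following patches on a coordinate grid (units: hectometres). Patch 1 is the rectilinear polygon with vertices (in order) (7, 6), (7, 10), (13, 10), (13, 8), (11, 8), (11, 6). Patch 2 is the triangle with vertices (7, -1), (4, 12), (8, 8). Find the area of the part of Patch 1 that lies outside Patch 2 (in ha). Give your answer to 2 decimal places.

|Patch 1| = 20, |Patch 1∩Patch 2| = 2.2778.
|Patch 1 ∖ Patch 2| = |Patch 1| − |Patch 1∩Patch 2| = 20 − 2.2778 = 17.72.

17.72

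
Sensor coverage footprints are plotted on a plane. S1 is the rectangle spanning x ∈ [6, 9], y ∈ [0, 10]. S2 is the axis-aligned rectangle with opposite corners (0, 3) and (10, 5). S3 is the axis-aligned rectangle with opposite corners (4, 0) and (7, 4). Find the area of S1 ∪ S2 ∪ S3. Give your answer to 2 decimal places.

50.00

By inclusion–exclusion:
Individual areas: |S1| = 30, |S2| = 20, |S3| = 12.
|S1∩S2|: x∈[6,9], y∈[3,5] → 3·2 = 6.
|S1∩S3|: x∈[6,7], y∈[0,4] → 1·4 = 4.
|S2∩S3|: x∈[4,7], y∈[3,4] → 3·1 = 3.
|S1∩S2∩S3| = 1.
|S1 ∪ S2 ∪ S3| = 62 − 13 + 1 = 50.00.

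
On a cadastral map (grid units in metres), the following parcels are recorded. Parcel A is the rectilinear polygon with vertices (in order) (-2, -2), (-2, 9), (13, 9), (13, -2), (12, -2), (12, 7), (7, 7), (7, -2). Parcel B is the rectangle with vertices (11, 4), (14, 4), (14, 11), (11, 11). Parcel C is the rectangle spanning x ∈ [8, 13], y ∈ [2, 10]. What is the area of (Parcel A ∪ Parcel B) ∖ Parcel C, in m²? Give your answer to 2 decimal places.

114.00

|Parcel A ∪ Parcel B| = 134.
|(Parcel A ∪ Parcel B) ∩ Parcel C| = 20.
|(Parcel A ∪ Parcel B) ∖ Parcel C| = 134 − 20 = 114.00.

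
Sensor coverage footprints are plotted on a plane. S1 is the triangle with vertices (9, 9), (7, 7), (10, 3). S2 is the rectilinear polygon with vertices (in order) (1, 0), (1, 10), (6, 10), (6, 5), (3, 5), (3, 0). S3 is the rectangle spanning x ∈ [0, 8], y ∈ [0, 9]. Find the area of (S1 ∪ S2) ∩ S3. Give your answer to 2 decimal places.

|S1 ∪ S2| = 42.
|(S1 ∪ S2) ∩ S3| = 31.17.

31.17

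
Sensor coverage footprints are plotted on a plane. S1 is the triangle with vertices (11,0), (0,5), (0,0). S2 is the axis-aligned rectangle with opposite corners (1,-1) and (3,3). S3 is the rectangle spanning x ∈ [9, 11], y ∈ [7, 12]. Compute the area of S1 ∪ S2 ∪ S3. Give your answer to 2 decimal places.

39.50

By inclusion–exclusion:
Individual areas: |S1| = 27.5, |S2| = 8, |S3| = 10.
|S1∩S2| = 6.
|S1∩S3| = 0.
|S2∩S3| = 0 (no overlap).
|S1∩S2∩S3| = 0.
|S1 ∪ S2 ∪ S3| = 45.5 − 6 + 0 = 39.50.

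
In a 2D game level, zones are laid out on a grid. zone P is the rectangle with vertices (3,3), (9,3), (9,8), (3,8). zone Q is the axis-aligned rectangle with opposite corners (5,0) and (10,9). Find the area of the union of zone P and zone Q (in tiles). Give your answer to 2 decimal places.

By inclusion–exclusion:
Individual areas: |zone P| = 30, |zone Q| = 45.
|zone P∩zone Q|: x∈[5,9], y∈[3,8] → 4·5 = 20.
|zone P ∪ zone Q| = 75 − 20 = 55.00.

55.00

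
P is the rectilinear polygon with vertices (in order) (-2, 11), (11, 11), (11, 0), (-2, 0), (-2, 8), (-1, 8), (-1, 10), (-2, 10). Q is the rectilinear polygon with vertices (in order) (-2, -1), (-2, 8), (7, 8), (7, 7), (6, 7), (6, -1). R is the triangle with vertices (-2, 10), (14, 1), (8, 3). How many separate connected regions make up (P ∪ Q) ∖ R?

2

(P ∪ Q) ∖ R splits into 2 disjoint pieces (area 60.25, area 78.85).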